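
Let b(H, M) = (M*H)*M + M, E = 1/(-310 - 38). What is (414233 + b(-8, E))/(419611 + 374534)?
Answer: 12541318219/24043534020 ≈ 0.52161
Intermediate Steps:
E = -1/348 (E = 1/(-348) = -1/348 ≈ -0.0028736)
b(H, M) = M + H*M² (b(H, M) = (H*M)*M + M = H*M² + M = M + H*M²)
(414233 + b(-8, E))/(419611 + 374534) = (414233 - (1 - 8*(-1/348))/348)/(419611 + 374534) = (414233 - (1 + 2/87)/348)/794145 = (414233 - 1/348*89/87)*(1/794145) = (414233 - 89/30276)*(1/794145) = (12541318219/30276)*(1/794145) = 12541318219/24043534020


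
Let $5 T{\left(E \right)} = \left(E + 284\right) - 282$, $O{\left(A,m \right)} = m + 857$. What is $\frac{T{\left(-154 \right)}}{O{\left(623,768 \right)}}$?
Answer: $- \frac{152}{8125} \approx -0.018708$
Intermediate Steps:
$O{\left(A,m \right)} = 857 + m$
$T{\left(E \right)} = \frac{2}{5} + \frac{E}{5}$ ($T{\left(E \right)} = \frac{\left(E + 284\right) - 282}{5} = \frac{\left(284 + E\right) - 282}{5} = \frac{2 + E}{5} = \frac{2}{5} + \frac{E}{5}$)
$\frac{T{\left(-154 \right)}}{O{\left(623,768 \right)}} = \frac{\frac{2}{5} + \frac{1}{5} \left(-154\right)}{857 + 768} = \frac{\frac{2}{5} - \frac{154}{5}}{1625} = \left(- \frac{152}{5}\right) \frac{1}{1625} = - \frac{152}{8125}$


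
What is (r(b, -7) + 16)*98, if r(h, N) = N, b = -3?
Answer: 882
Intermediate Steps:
(r(b, -7) + 16)*98 = (-7 + 16)*98 = 9*98 = 882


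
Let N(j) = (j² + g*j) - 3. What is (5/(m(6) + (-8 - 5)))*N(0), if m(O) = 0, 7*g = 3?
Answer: 15/13 ≈ 1.1538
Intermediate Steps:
g = 3/7 (g = (⅐)*3 = 3/7 ≈ 0.42857)
N(j) = -3 + j² + 3*j/7 (N(j) = (j² + 3*j/7) - 3 = -3 + j² + 3*j/7)
(5/(m(6) + (-8 - 5)))*N(0) = (5/(0 + (-8 - 5)))*(-3 + 0² + (3/7)*0) = (5/(0 - 13))*(-3 + 0 + 0) = (5/(-13))*(-3) = (5*(-1/13))*(-3) = -5/13*(-3) = 15/13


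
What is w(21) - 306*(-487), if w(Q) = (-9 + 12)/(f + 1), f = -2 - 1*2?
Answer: 149021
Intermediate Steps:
f = -4 (f = -2 - 2 = -4)
w(Q) = -1 (w(Q) = (-9 + 12)/(-4 + 1) = 3/(-3) = 3*(-⅓) = -1)
w(21) - 306*(-487) = -1 - 306*(-487) = -1 + 149022 = 149021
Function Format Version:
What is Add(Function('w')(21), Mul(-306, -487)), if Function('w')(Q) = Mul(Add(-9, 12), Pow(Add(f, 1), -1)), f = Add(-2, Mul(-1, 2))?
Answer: 149021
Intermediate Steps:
f = -4 (f = Add(-2, -2) = -4)
Function('w')(Q) = -1 (Function('w')(Q) = Mul(Add(-9, 12), Pow(Add(-4, 1), -1)) = Mul(3, Pow(-3, -1)) = Mul(3, Rational(-1, 3)) = -1)
Add(Function('w')(21), Mul(-306, -487)) = Add(-1, Mul(-306, -487)) = Add(-1, 149022) = 149021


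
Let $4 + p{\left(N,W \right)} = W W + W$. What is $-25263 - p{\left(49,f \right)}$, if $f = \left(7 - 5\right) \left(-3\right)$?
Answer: $-25289$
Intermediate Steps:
$f = -6$ ($f = 2 \left(-3\right) = -6$)
$p{\left(N,W \right)} = -4 + W + W^{2}$ ($p{\left(N,W \right)} = -4 + \left(W W + W\right) = -4 + \left(W^{2} + W\right) = -4 + \left(W + W^{2}\right) = -4 + W + W^{2}$)
$-25263 - p{\left(49,f \right)} = -25263 - \left(-4 - 6 + \left(-6\right)^{2}\right) = -25263 - \left(-4 - 6 + 36\right) = -25263 - 26 = -25289$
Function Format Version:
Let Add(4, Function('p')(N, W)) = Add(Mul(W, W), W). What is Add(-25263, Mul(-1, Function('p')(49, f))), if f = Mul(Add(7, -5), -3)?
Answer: -25289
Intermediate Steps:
f = -6 (f = Mul(2, -3) = -6)
Function('p')(N, W) = Add(-4, W, Pow(W, 2)) (Function('p')(N, W) = Add(-4, Add(Mul(W, W), W)) = Add(-4, Add(Pow(W, 2), W)) = Add(-4, Add(W, Pow(W, 2))) = Add(-4, W, Pow(W, 2)))
Add(-25263, Mul(-1, Function('p')(49, f))) = Add(-25263, Mul(-1, Add(-4, -6, Pow(-6, 2)))) = Add(-25263, Mul(-1, Add(-4, -6, 36))) = Add(-25263, Mul(-1, 26)) = Add(-25263, -26) = -25289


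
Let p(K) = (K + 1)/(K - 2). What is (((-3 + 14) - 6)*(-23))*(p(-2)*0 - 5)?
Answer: 575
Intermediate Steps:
p(K) = (1 + K)/(-2 + K)
(((-3 + 14) - 6)*(-23))*(p(-2)*0 - 5) = (((-3 + 14) - 6)*(-23))*(((1 - 2)/(-2 - 2))*0 - 5) = ((11 - 6)*(-23))*((-1/(-4))*0 - 5) = (5*(-23))*(-1/4*(-1)*0 - 5) = -115*((1/4)*0 - 5) = -115*(0 - 5) = -115*(-5) = 575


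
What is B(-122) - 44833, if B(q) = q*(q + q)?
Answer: -15065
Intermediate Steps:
B(q) = 2*q² (B(q) = q*(2*q) = 2*q²)
B(-122) - 44833 = 2*(-122)² - 44833 = 2*14884 - 44833 = 29768 - 44833 = -15065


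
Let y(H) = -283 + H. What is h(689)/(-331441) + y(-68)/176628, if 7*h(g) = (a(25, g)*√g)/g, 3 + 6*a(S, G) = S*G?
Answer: -117/58876 - 8611*√689/4795619829 ≈ -0.0020344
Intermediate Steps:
a(S, G) = -½ + G*S/6 (a(S, G) = -½ + (S*G)/6 = -½ + (G*S)/6 = -½ + G*S/6)
h(g) = (-½ + 25*g/6)/(7*√g) (h(g) = (((-½ + (⅙)*g*25)*√g)/g)/7 = (((-½ + 25*g/6)*√g)/g)/7 = ((√g*(-½ + 25*g/6))/g)/7 = ((-½ + 25*g/6)/√g)/7 = (-½ + 25*g/6)/(7*√g))
h(689)/(-331441) + y(-68)/176628 = ((-3 + 25*689)/(42*√689))/(-331441) + (-283 - 68)/176628 = ((√689/689)*(-3 + 17225)/42)*(-1/331441) - 351*1/176628 = ((1/42)*(√689/689)*17222)*(-1/331441) - 117/58876 = (8611*√689/14469)*(-1/331441) - 117/58876 = -8611*√689/4795619829 - 117/58876 = -117/58876 - 8611*√689/4795619829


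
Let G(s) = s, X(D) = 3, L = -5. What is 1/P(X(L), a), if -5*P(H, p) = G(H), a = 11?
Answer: -5/3 ≈ -1.6667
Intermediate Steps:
P(H, p) = -H/5
1/P(X(L), a) = 1/(-⅕*3) = 1/(-⅗) = -5/3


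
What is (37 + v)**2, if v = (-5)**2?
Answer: 3844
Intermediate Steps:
v = 25
(37 + v)**2 = (37 + 25)**2 = 62**2 = 3844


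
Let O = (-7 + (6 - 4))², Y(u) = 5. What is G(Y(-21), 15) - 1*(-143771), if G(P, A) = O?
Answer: 143796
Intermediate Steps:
O = 25 (O = (-7 + 2)² = (-5)² = 25)
G(P, A) = 25
G(Y(-21), 15) - 1*(-143771) = 25 - 1*(-143771) = 25 + 143771 = 143796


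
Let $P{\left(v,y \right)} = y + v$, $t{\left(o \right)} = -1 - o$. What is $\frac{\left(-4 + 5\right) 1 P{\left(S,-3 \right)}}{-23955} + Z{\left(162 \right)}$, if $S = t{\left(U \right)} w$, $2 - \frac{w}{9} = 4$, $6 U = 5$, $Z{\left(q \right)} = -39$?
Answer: $- \frac{62285}{1597} \approx -39.001$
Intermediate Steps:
$U = \frac{5}{6}$ ($U = \frac{1}{6} \cdot 5 = \frac{5}{6} \approx 0.83333$)
$w = -18$ ($w = 18 - 36 = -18$)
$S = 33$ ($S = \left(-1 - \frac{5}{6}\right) \left(-18\right) = \left(- \frac{11}{6}\right) \left(-18\right) = 33$)
$P{\left(v,y \right)} = v + y$
$\frac{\left(-4 + 5\right) 1 P{\left(S,-3 \right)}}{-23955} + Z{\left(162 \right)} = \frac{\left(-4 + 5\right) 1 \left(33 - 3\right)}{-23955} - 39 = 1 \cdot 1 \cdot 30 \left(- \frac{1}{23955}\right) - 39 = 1 \cdot 30 \left(- \frac{1}{23955}\right) - 39 = 30 \left(- \frac{1}{23955}\right) - 39 = - \frac{2}{1597} - 39 = - \frac{62285}{1597}$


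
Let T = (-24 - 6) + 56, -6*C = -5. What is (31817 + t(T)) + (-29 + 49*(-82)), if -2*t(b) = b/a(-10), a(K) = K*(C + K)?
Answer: 7636711/275 ≈ 27770.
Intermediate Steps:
C = ⅚ (C = -⅙*(-5) = ⅚ ≈ 0.83333)
a(K) = K*(⅚ + K)
T = 26 (T = -30 + 56 = 26)
t(b) = -3*b/550 (t(b) = -b/(2*((⅙)*(-10)*(5 + 6*(-10)))) = -b/(2*((⅙)*(-10)*(5 - 60))) = -b/(2*((⅙)*(-10)*(-55))) = -b/(2*275/3) = -b*3/(2*275) = -3*b/550)
(31817 + t(T)) + (-29 + 49*(-82)) = (31817 - 3/550*26) + (-29 + 49*(-82)) = (31817 - 39/275) + (-29 - 4018) = 8749636/275 - 4047 = 7636711/275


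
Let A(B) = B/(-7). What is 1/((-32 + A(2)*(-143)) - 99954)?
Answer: -7/699616 ≈ -1.0005e-5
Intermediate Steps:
A(B) = -B/7 (A(B) = B*(-1/7) = -B/7)
1/((-32 + A(2)*(-143)) - 99954) = 1/((-32 - 1/7*2*(-143)) - 99954) = 1/((-32 - 2/7*(-143)) - 99954) = 1/((-32 + 286/7) - 99954) = 1/(62/7 - 99954) = 1/(-699616/7) = -7/699616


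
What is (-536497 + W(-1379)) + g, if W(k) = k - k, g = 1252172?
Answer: 715675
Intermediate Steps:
W(k) = 0
(-536497 + W(-1379)) + g = (-536497 + 0) + 1252172 = -536497 + 1252172 = 715675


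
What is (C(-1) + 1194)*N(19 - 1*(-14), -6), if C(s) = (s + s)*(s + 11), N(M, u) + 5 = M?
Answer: 32872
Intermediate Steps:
N(M, u) = -5 + M
C(s) = 2*s*(11 + s) (C(s) = (2*s)*(11 + s) = 2*s*(11 + s))
(C(-1) + 1194)*N(19 - 1*(-14), -6) = (2*(-1)*(11 - 1) + 1194)*(-5 + (19 - 1*(-14))) = (2*(-1)*10 + 1194)*(-5 + (19 + 14)) = (-20 + 1194)*(-5 + 33) = 1174*28 = 32872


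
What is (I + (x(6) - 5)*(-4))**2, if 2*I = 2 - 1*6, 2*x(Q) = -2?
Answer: 484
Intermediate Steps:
x(Q) = -1 (x(Q) = (1/2)*(-2) = -1)
I = -2 (I = (2 - 1*6)/2 = (2 - 6)/2 = (1/2)*(-4) = -2)
(I + (x(6) - 5)*(-4))**2 = (-2 + (-1 - 5)*(-4))**2 = (-2 - 6*(-4))**2 = (-2 + 24)**2 = 22**2 = 484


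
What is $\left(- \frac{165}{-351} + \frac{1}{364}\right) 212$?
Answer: $\frac{82097}{819} \approx 100.24$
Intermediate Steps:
$\left(- \frac{165}{-351} + \frac{1}{364}\right) 212 = \left(\left(-165\right) \left(- \frac{1}{351}\right) + \frac{1}{364}\right) 212 = \left(\frac{55}{117} + \frac{1}{364}\right) 212 = \frac{1549}{3276} \cdot 212 = \frac{82097}{819}$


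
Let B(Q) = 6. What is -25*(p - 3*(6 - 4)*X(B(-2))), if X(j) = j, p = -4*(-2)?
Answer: 700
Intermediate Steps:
p = 8
-25*(p - 3*(6 - 4)*X(B(-2))) = -25*(8 - 3*(6 - 4)*6) = -25*(8 - 6*6) = -25*(8 - 3*12) = -25*(8 - 36) = -25*(-28) = 700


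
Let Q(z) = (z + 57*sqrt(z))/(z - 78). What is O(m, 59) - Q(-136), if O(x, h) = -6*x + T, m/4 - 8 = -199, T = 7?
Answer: 491169/107 + 57*I*sqrt(34)/107 ≈ 4590.4 + 3.1062*I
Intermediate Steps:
Q(z) = (z + 57*sqrt(z))/(-78 + z)
m = -764 (m = 32 + 4*(-199) = 32 - 796 = -764)
O(x, h) = 7 - 6*x (O(x, h) = -6*x + 7 = 7 - 6*x)
O(m, 59) - Q(-136) = (7 - 6*(-764)) - (-136 + 57*sqrt(-136))/(-78 - 136) = (7 + 4584) - (-136 + 57*(2*I*sqrt(34)))/(-214) = 4591 - (-1)*(-136 + 114*I*sqrt(34))/214 = 4591 - (68/107 - 57*I*sqrt(34)/107) = 4591 + (-68/107 + 57*I*sqrt(34)/107) = 491169/107 + 57*I*sqrt(34)/107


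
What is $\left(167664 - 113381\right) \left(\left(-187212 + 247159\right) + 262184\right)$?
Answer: $17486237073$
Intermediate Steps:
$\left(167664 - 113381\right) \left(\left(-187212 + 247159\right) + 262184\right) = 54283 \left(59947 + 262184\right) = 54283 \cdot 322131 = 17486237073$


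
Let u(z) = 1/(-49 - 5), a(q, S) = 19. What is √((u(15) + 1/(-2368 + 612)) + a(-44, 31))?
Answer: √1185198591/7902 ≈ 4.3567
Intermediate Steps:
u(z) = -1/54 (u(z) = 1/(-54) = -1/54)
√((u(15) + 1/(-2368 + 612)) + a(-44, 31)) = √((-1/54 + 1/(-2368 + 612)) + 19) = √((-1/54 + 1/(-1756)) + 19) = √((-1/54 - 1/1756) + 19) = √(-905/47412 + 19) = √(899923/47412) = √1185198591/7902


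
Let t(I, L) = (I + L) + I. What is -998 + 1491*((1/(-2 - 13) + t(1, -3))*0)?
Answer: -998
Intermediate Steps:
t(I, L) = L + 2*I
-998 + 1491*((1/(-2 - 13) + t(1, -3))*0) = -998 + 1491*((1/(-2 - 13) + (-3 + 2*1))*0) = -998 + 1491*((1/(-15) + (-3 + 2))*0) = -998 + 1491*((-1/15 - 1)*0) = -998 + 1491*(-16/15*0) = -998 + 1491*0 = -998 + 0 = -998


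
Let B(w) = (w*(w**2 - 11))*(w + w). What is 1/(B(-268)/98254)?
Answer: 49127/5157896912 ≈ 9.5246e-6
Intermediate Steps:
B(w) = 2*w**2*(-11 + w**2) (B(w) = (w*(-11 + w**2))*(2*w) = 2*w**2*(-11 + w**2))
1/(B(-268)/98254) = 1/((2*(-268)**2*(-11 + (-268)**2))/98254) = 1/((2*71824*(-11 + 71824))*(1/98254)) = 1/((2*71824*71813)*(1/98254)) = 1/(10315793824*(1/98254)) = 1/(5157896912/49127) = 49127/5157896912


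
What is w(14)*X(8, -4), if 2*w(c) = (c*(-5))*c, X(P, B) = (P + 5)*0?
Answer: 0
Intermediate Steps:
X(P, B) = 0 (X(P, B) = (5 + P)*0 = 0)
w(c) = -5*c**2/2 (w(c) = ((c*(-5))*c)/2 = ((-5*c)*c)/2 = (-5*c**2)/2 = -5*c**2/2)
w(14)*X(8, -4) = -5/2*14**2*0 = -5/2*196*0 = -490*0 = 0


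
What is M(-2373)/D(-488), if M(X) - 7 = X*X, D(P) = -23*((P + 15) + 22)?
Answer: 244832/451 ≈ 542.86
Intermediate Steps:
D(P) = -851 - 23*P (D(P) = -23*((15 + P) + 22) = -23*(37 + P) = -851 - 23*P)
M(X) = 7 + X**2 (M(X) = 7 + X*X = 7 + X**2)
M(-2373)/D(-488) = (7 + (-2373)**2)/(-851 - 23*(-488)) = (7 + 5631129)/(-851 + 11224) = 5631136/10373 = 5631136*(1/10373) = 244832/451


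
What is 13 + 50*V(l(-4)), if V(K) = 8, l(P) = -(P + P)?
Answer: 413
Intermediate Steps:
l(P) = -2*P
13 + 50*V(l(-4)) = 13 + 50*8 = 13 + 400 = 413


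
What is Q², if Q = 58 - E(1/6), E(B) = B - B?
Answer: 3364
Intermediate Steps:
E(B) = 0
Q = 58 (Q = 58 - 1*0 = 58 + 0 = 58)
Q² = 58² = 3364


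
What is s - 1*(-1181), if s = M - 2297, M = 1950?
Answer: 834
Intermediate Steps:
s = -347 (s = 1950 - 2297 = -347)
s - 1*(-1181) = -347 - 1*(-1181) = -347 + 1181 = 834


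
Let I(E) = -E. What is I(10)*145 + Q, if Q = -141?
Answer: -1591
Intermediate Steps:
I(10)*145 + Q = -1*10*145 - 141 = -10*145 - 141 = -1450 - 141 = -1591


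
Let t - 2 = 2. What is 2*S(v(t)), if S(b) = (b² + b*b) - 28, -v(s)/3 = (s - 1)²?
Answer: 2860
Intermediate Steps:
t = 4 (t = 2 + 2 = 4)
v(s) = -3*(-1 + s)² (v(s) = -3*(s - 1)² = -3*(-1 + s)²)
S(b) = -28 + 2*b² (S(b) = (b² + b²) - 28 = 2*b² - 28 = -28 + 2*b²)
2*S(v(t)) = 2*(-28 + 2*(-3*(-1 + 4)²)²) = 2*(-28 + 2*(-3*3²)²) = 2*(-28 + 2*(-3*9)²) = 2*(-28 + 2*(-27)²) = 2*(-28 + 2*729) = 2*(-28 + 1458) = 2*1430 = 2860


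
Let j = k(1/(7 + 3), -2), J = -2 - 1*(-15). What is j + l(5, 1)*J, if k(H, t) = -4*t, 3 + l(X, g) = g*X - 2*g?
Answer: 8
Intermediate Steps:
l(X, g) = -3 - 2*g + X*g (l(X, g) = -3 + (g*X - 2*g) = -3 + (X*g - 2*g) = -3 + (-2*g + X*g) = -3 - 2*g + X*g)
J = 13 (J = -2 + 15 = 13)
j = 8 (j = -4*(-2) = 8)
j + l(5, 1)*J = 8 + (-3 - 2*1 + 5*1)*13 = 8 + (-3 - 2 + 5)*13 = 8 + 0*13 = 8 + 0 = 8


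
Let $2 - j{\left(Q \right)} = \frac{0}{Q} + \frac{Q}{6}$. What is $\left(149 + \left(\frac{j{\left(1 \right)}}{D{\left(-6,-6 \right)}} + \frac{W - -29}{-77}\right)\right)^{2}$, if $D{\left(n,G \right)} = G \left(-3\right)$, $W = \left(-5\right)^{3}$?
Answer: $\frac{1563247589401}{69155856} \approx 22605.0$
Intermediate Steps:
$W = -125$
$D{\left(n,G \right)} = - 3 G$
$j{\left(Q \right)} = 2 - \frac{Q}{6}$ ($j{\left(Q \right)} = 2 - \left(\frac{0}{Q} + \frac{Q}{6}\right) = 2 - \left(0 + Q \frac{1}{6}\right) = 2 - \left(0 + \frac{Q}{6}\right) = 2 - \frac{Q}{6}$)
$\left(149 + \left(\frac{j{\left(1 \right)}}{D{\left(-6,-6 \right)}} + \frac{W - -29}{-77}\right)\right)^{2} = \left(149 + \left(\frac{2 - \frac{1}{6}}{\left(-3\right) \left(-6\right)} + \frac{-125 - -29}{-77}\right)\right)^{2} = \left(149 + \left(\frac{2 - \frac{1}{6}}{18} + \left(-125 + 29\right) \left(- \frac{1}{77}\right)\right)\right)^{2} = \left(149 + \left(\frac{11}{6} \cdot \frac{1}{18} - - \frac{96}{77}\right)\right)^{2} = \left(149 + \left(\frac{11}{108} + \frac{96}{77}\right)\right)^{2} = \left(149 + \frac{11215}{8316}\right)^{2} = \left(\frac{1250299}{8316}\right)^{2} = \frac{1563247589401}{69155856}$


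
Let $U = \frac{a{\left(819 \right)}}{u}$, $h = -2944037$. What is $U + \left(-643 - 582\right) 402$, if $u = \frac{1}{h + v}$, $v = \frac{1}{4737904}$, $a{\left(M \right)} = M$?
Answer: $- \frac{11426207652472893}{4737904} \approx -2.4117 \cdot 10^{9}$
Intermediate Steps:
$v = \frac{1}{4737904} \approx 2.1106 \cdot 10^{-7}$
$u = - \frac{4737904}{13948564678447}$ ($u = \frac{1}{-2944037 + \frac{1}{4737904}} = \frac{1}{- \frac{13948564678447}{4737904}} = - \frac{4737904}{13948564678447} \approx -3.3967 \cdot 10^{-7}$)
$U = - \frac{11423874471648093}{4737904}$ ($U = \frac{819}{- \frac{4737904}{13948564678447}} = 819 \left(- \frac{13948564678447}{4737904}\right) = - \frac{11423874471648093}{4737904} \approx -2.4112 \cdot 10^{9}$)
$U + \left(-643 - 582\right) 402 = - \frac{11423874471648093}{4737904} + \left(-643 - 582\right) 402 = - \frac{11423874471648093}{4737904} - 492450 = - \frac{11426207652472893}{4737904}$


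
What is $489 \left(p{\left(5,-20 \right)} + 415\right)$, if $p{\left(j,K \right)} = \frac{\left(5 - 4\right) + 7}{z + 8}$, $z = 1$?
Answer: $\frac{610109}{3} \approx 2.0337 \cdot 10^{5}$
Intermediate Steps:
$p{\left(j,K \right)} = \frac{8}{9}$ ($p{\left(j,K \right)} = \frac{\left(5 - 4\right) + 7}{1 + 8} = \frac{1 + 7}{9} = 8 \cdot \frac{1}{9} = \frac{8}{9}$)
$489 \left(p{\left(5,-20 \right)} + 415\right) = 489 \left(\frac{8}{9} + 415\right) = 489 \cdot \frac{3743}{9} = \frac{610109}{3}$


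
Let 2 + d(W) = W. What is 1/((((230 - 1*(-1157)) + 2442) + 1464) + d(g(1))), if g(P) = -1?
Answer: 1/5290 ≈ 0.00018904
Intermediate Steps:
d(W) = -2 + W
1/((((230 - 1*(-1157)) + 2442) + 1464) + d(g(1))) = 1/((((230 - 1*(-1157)) + 2442) + 1464) + (-2 - 1)) = 1/((((230 + 1157) + 2442) + 1464) - 3) = 1/(((1387 + 2442) + 1464) - 3) = 1/((3829 + 1464) - 3) = 1/(5293 - 3) = 1/5290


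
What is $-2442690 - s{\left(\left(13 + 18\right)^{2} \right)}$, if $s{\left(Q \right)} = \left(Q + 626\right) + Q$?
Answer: $-2445238$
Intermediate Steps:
$s{\left(Q \right)} = 626 + 2 Q$ ($s{\left(Q \right)} = \left(626 + Q\right) + Q = 626 + 2 Q$)
$-2442690 - s{\left(\left(13 + 18\right)^{2} \right)} = -2442690 - \left(626 + 2 \left(13 + 18\right)^{2}\right) = -2442690 - \left(626 + 2 \cdot 31^{2}\right) = -2442690 - \left(626 + 2 \cdot 961\right) = -2442690 - \left(626 + 1922\right) = -2442690 - 2548 = -2445238$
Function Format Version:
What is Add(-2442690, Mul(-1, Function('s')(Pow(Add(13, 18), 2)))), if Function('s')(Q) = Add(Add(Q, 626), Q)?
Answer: -2445238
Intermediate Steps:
Function('s')(Q) = Add(626, Mul(2, Q)) (Function('s')(Q) = Add(Add(626, Q), Q) = Add(626, Mul(2, Q)))
Add(-2442690, Mul(-1, Function('s')(Pow(Add(13, 18), 2)))) = Add(-2442690, Mul(-1, Add(626, Mul(2, Pow(Add(13, 18), 2))))) = Add(-2442690, Mul(-1, Add(626, Mul(2, Pow(31, 2))))) = Add(-2442690, Mul(-1, Add(626, Mul(2, 961)))) = Add(-2442690, Mul(-1, Add(626, 1922))) = Add(-2442690, Mul(-1, 2548)) = Add(-2442690, -2548) = -2445238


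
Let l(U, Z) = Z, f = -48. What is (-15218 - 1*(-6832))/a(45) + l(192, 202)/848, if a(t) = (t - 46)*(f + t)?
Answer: -3555361/1272 ≈ -2795.1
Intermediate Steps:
a(t) = (-48 + t)*(-46 + t) (a(t) = (t - 46)*(-48 + t) = (-46 + t)*(-48 + t) = (-48 + t)*(-46 + t))
(-15218 - 1*(-6832))/a(45) + l(192, 202)/848 = (-15218 - 1*(-6832))/(2208 + 45² - 94*45) + 202/848 = (-15218 + 6832)/(2208 + 2025 - 4230) + 202*(1/848) = -8386/3 + 101/424 = -3555361/1272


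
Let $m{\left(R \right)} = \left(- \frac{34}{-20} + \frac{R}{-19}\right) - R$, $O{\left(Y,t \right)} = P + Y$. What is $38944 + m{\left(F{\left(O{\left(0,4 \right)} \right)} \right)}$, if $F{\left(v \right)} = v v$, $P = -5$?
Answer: $\frac{7394683}{190} \approx 38919.0$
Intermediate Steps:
$O{\left(Y,t \right)} = -5 + Y$
$F{\left(v \right)} = v^{2}$
$m{\left(R \right)} = \frac{17}{10} - \frac{20 R}{19}$ ($m{\left(R \right)} = \left(\left(-34\right) \left(- \frac{1}{20}\right) + R \left(- \frac{1}{19}\right)\right) - R = \left(\frac{17}{10} - \frac{R}{19}\right) - R = \frac{17}{10} - \frac{20 R}{19}$)
$38944 + m{\left(F{\left(O{\left(0,4 \right)} \right)} \right)} = 38944 + \left(\frac{17}{10} - \frac{20 \left(-5 + 0\right)^{2}}{19}\right) = 38944 + \left(\frac{17}{10} - \frac{20 \left(-5\right)^{2}}{19}\right) = 38944 + \left(\frac{17}{10} - \frac{500}{19}\right) = 38944 - \frac{4677}{190} = \frac{7394683}{190}$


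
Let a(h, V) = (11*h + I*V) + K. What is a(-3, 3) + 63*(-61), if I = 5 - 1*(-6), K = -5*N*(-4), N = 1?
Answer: -3823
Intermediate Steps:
K = 20 (K = -5*1*(-4) = -5*(-4) = 20)
I = 11 (I = 5 + 6 = 11)
a(h, V) = 20 + 11*V + 11*h (a(h, V) = (11*h + 11*V) + 20 = (11*V + 11*h) + 20 = 20 + 11*V + 11*h)
a(-3, 3) + 63*(-61) = (20 + 11*3 + 11*(-3)) + 63*(-61) = (20 + 33 - 33) - 3843 = 20 - 3843 = -3823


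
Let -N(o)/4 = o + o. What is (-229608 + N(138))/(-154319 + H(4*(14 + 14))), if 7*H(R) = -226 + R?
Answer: 1614984/1080347 ≈ 1.4949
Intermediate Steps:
N(o) = -8*o (N(o) = -4*(o + o) = -8*o)
H(R) = -226/7 + R/7 (H(R) = (-226 + R)/7 = -226/7 + R/7)
(-229608 + N(138))/(-154319 + H(4*(14 + 14))) = (-229608 - 8*138)/(-154319 + (-226/7 + (4*(14 + 14))/7)) = (-229608 - 1104)/(-154319 + (-226/7 + (4*28)/7)) = -230712/(-154319 + (-226/7 + (⅐)*112)) = -230712/(-154319 + (-226/7 + 16)) = -230712/(-154319 - 114/7) = -230712/(-1080347/7) = -230712*(-7/1080347) = 1614984/1080347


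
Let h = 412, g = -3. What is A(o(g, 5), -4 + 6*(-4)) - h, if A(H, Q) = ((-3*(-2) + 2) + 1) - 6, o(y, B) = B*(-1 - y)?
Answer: -409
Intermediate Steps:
A(H, Q) = 3 (A(H, Q) = ((6 + 2) + 1) - 6 = (8 + 1) - 6 = 9 - 6 = 3)
A(o(g, 5), -4 + 6*(-4)) - h = 3 - 1*412 = 3 - 412 = -409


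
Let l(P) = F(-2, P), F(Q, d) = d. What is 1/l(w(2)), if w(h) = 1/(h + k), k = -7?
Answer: -5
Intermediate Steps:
w(h) = 1/(-7 + h) (w(h) = 1/(h - 7) = 1/(-7 + h))
l(P) = P
1/l(w(2)) = 1/(1/(-7 + 2)) = 1/(1/(-5)) = 1/(-⅕) = -5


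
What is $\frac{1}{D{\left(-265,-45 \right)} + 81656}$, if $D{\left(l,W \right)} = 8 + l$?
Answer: $\frac{1}{81399} \approx 1.2285 \cdot 10^{-5}$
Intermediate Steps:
$\frac{1}{D{\left(-265,-45 \right)} + 81656} = \frac{1}{\left(8 - 265\right) + 81656} = \frac{1}{-257 + 81656} = \frac{1}{81399}$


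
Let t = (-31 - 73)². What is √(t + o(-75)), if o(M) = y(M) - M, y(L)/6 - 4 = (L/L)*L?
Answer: √10465 ≈ 102.30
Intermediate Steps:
y(L) = 24 + 6*L (y(L) = 24 + 6*((L/L)*L) = 24 + 6*(1*L) = 24 + 6*L)
t = 10816 (t = (-104)² = 10816)
o(M) = 24 + 5*M (o(M) = (24 + 6*M) - M = 24 + 5*M)
√(t + o(-75)) = √(10816 + (24 + 5*(-75))) = √(10816 + (24 - 375)) = √(10816 - 351) = √10465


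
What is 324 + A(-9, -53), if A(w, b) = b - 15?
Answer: 256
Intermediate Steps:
A(w, b) = -15 + b
324 + A(-9, -53) = 324 + (-15 - 53) = 324 - 68 = 256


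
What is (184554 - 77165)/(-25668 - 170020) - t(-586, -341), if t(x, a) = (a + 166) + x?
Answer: 148811179/195688 ≈ 760.45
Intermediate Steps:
t(x, a) = 166 + a + x (t(x, a) = (166 + a) + x = 166 + a + x)
(184554 - 77165)/(-25668 - 170020) - t(-586, -341) = (184554 - 77165)/(-25668 - 170020) - (166 - 341 - 586) = 107389/(-195688) - 1*(-761) = 107389*(-1/195688) + 761 = -107389/195688 + 761 = 148811179/195688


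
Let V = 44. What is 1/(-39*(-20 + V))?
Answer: -1/936 ≈ -0.0010684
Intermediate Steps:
1/(-39*(-20 + V)) = 1/(-39*(-20 + 44)) = 1/(-39*24) = 1/(-936) = -1/936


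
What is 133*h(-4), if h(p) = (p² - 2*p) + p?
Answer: 2660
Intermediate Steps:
h(p) = p² - p
133*h(-4) = 133*(-4*(-1 - 4)) = 133*(-4*(-5)) = 133*20 = 2660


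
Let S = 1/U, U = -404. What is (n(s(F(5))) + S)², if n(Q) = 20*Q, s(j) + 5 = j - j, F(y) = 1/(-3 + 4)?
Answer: 1632240801/163216 ≈ 10001.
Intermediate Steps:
F(y) = 1 (F(y) = 1/1 = 1)
s(j) = -5 (s(j) = -5 + (j - j) = -5 + 0 = -5)
S = -1/404 (S = 1/(-404) = -1/404 ≈ -0.0024752)
(n(s(F(5))) + S)² = (20*(-5) - 1/404)² = (-100 - 1/404)² = (-40401/404)² = 1632240801/163216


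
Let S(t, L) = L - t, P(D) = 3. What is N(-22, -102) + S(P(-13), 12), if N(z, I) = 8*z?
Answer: -167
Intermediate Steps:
N(-22, -102) + S(P(-13), 12) = 8*(-22) + (12 - 1*3) = -176 + (12 - 3) = -176 + 9 = -167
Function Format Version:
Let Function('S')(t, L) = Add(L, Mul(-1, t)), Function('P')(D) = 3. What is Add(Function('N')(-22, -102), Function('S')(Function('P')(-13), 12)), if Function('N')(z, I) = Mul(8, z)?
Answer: -167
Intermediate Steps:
Add(Function('N')(-22, -102), Function('S')(Function('P')(-13), 12)) = Add(Mul(8, -22), Add(12, Mul(-1, 3))) = Add(-176, Add(12, -3)) = Add(-176, 9) = -167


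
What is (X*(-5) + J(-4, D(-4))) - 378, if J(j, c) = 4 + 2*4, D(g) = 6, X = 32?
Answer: -526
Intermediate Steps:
J(j, c) = 12 (J(j, c) = 4 + 8 = 12)
(X*(-5) + J(-4, D(-4))) - 378 = (32*(-5) + 12) - 378 = (-160 + 12) - 378 = -148 - 378 = -526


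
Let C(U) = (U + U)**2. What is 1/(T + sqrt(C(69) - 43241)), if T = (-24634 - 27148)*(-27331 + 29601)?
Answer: -117545140/13816859937643797 - I*sqrt(24197)/13816859937643797 ≈ -8.5074e-9 - 1.1258e-14*I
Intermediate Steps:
T = -117545140 (T = -51782*2270 = -117545140)
C(U) = 4*U**2 (C(U) = (2*U)**2 = 4*U**2)
1/(T + sqrt(C(69) - 43241)) = 1/(-117545140 + sqrt(4*69**2 - 43241)) = 1/(-117545140 + sqrt(4*4761 - 43241)) = 1/(-117545140 + sqrt(19044 - 43241)) = 1/(-117545140 + sqrt(-24197)) = 1/(-117545140 + I*sqrt(24197))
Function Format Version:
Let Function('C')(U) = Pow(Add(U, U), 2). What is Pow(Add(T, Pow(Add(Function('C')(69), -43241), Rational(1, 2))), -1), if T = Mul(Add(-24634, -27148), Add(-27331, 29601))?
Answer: Add(Rational(-117545140, 13816859937643797), Mul(Rational(-1, 13816859937643797), I, Pow(24197, Rational(1, 2)))) ≈ Add(-8.5074e-9, Mul(-1.1258e-14, I))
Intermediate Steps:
T = -117545140 (T = Mul(-51782, 2270) = -117545140)
Function('C')(U) = Mul(4, Pow(U, 2)) (Function('C')(U) = Pow(Mul(2, U), 2) = Mul(4, Pow(U, 2)))
Pow(Add(T, Pow(Add(Function('C')(69), -43241), Rational(1, 2))), -1) = Pow(Add(-117545140, Pow(Add(Mul(4, Pow(69, 2)), -43241), Rational(1, 2))), -1) = Pow(Add(-117545140, Pow(Add(Mul(4, 4761), -43241), Rational(1, 2))), -1) = Pow(Add(-117545140, Pow(Add(19044, -43241), Rational(1, 2))), -1) = Pow(Add(-117545140, Pow(-24197, Rational(1, 2))), -1) = Pow(Add(-117545140, Mul(I, Pow(24197, Rational(1, 2)))), -1)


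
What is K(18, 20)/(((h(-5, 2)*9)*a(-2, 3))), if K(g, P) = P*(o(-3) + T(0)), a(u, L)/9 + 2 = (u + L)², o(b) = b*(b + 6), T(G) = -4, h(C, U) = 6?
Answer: 130/243 ≈ 0.53498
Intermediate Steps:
o(b) = b*(6 + b)
a(u, L) = -18 + 9*(L + u)² (a(u, L) = -18 + 9*(u + L)² = -18 + 9*(L + u)²)
K(g, P) = -13*P (K(g, P) = P*(-3*(6 - 3) - 4) = P*(-3*3 - 4) = P*(-9 - 4) = P*(-13) = -13*P)
K(18, 20)/(((h(-5, 2)*9)*a(-2, 3))) = (-13*20)/(((6*9)*(-18 + 9*(3 - 2)²))) = -260*1/(54*(-18 + 9*1²)) = -260*1/(54*(-18 + 9*1)) = -260*1/(54*(-18 + 9)) = -260/(54*(-9)) = -260/(-486) = -260*(-1/486) = 130/243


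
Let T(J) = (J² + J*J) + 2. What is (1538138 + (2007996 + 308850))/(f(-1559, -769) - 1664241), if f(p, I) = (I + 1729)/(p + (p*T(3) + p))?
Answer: -66109120616/28540069389 ≈ -2.3164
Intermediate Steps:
T(J) = 2 + 2*J² (T(J) = (J² + J²) + 2 = 2*J² + 2 = 2 + 2*J²)
f(p, I) = (1729 + I)/(22*p) (f(p, I) = (I + 1729)/(p + (p*(2 + 2*3²) + p)) = (1729 + I)/(p + (p*(2 + 2*9) + p)) = (1729 + I)/(p + (p*(2 + 18) + p)) = (1729 + I)/(p + (p*20 + p)) = (1729 + I)/(p + (20*p + p)) = (1729 + I)/(p + 21*p) = (1729 + I)/((22*p)) = (1729 + I)*(1/(22*p)) = (1729 + I)/(22*p))
(1538138 + (2007996 + 308850))/(f(-1559, -769) - 1664241) = (1538138 + (2007996 + 308850))/((1/22)*(1729 - 769)/(-1559) - 1664241) = (1538138 + 2316846)/((1/22)*(-1/1559)*960 - 1664241) = 3854984/(-480/17149 - 1664241) = 3854984/(-28540069389/17149) = 3854984*(-17149/28540069389) = -66109120616/28540069389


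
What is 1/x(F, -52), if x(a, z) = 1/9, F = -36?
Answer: 9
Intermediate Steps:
x(a, z) = 1/9
1/x(F, -52) = 1/(1/9) = 9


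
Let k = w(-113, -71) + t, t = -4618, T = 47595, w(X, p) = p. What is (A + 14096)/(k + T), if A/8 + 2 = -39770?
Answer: -50680/7151 ≈ -7.0871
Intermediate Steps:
A = -318176 (A = -16 + 8*(-39770) = -16 - 318160 = -318176)
k = -4689 (k = -71 - 4618 = -4689)
(A + 14096)/(k + T) = (-318176 + 14096)/(-4689 + 47595) = -304080/42906 = -304080*1/42906 = -50680/7151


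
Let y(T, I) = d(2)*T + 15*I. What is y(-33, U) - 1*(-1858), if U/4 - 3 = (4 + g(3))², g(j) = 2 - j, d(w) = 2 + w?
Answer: 2446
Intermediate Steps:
U = 48 (U = 12 + 4*(4 + (2 - 1*3))² = 12 + 4*(4 + (2 - 3))² = 12 + 4*(4 - 1)² = 12 + 4*3² = 12 + 4*9 = 12 + 36 = 48)
y(T, I) = 4*T + 15*I (y(T, I) = (2 + 2)*T + 15*I = 4*T + 15*I)
y(-33, U) - 1*(-1858) = (4*(-33) + 15*48) - 1*(-1858) = (-132 + 720) + 1858 = 588 + 1858 = 2446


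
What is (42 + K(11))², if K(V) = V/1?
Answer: 2809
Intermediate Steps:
K(V) = V (K(V) = V*1 = V)
(42 + K(11))² = (42 + 11)² = 53² = 2809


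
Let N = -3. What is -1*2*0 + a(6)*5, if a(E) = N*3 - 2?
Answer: -55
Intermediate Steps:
a(E) = -11 (a(E) = -3*3 - 2 = -9 - 2 = -11)
-1*2*0 + a(6)*5 = -1*2*0 - 11*5 = -2*0 - 55 = 0 - 55 = -55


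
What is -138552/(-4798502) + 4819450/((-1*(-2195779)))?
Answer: 11715185017954/5268224961529 ≈ 2.2237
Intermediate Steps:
-138552/(-4798502) + 4819450/((-1*(-2195779))) = -138552*(-1/4798502) + 4819450/2195779 = 69276/2399251 + 4819450*(1/2195779) = 69276/2399251 + 4819450/2195779 = 11715185017954/5268224961529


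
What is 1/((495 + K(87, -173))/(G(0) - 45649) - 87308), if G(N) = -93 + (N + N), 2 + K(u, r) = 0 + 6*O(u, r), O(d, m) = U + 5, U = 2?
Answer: -45742/3993643071 ≈ -1.1454e-5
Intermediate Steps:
O(d, m) = 7 (O(d, m) = 2 + 5 = 7)
K(u, r) = 40 (K(u, r) = -2 + (0 + 6*7) = -2 + (0 + 42) = -2 + 42 = 40)
G(N) = -93 + 2*N
1/((495 + K(87, -173))/(G(0) - 45649) - 87308) = 1/((495 + 40)/((-93 + 2*0) - 45649) - 87308) = 1/(535/((-93 + 0) - 45649) - 87308) = 1/(535/(-93 - 45649) - 87308) = 1/(535/(-45742) - 87308) = 1/(535*(-1/45742) - 87308) = 1/(-535/45742 - 87308) = 1/(-3993643071/45742) = -45742/3993643071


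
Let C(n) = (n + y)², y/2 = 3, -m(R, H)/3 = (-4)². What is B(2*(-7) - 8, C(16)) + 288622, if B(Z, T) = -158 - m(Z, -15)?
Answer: 288512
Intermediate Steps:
m(R, H) = -48 (m(R, H) = -3*(-4)² = -3*16 = -48)
y = 6 (y = 2*3 = 6)
C(n) = (6 + n)² (C(n) = (n + 6)² = (6 + n)²)
B(Z, T) = -110 (B(Z, T) = -158 - 1*(-48) = -158 + 48 = -110)
B(2*(-7) - 8, C(16)) + 288622 = -110 + 288622 = 288512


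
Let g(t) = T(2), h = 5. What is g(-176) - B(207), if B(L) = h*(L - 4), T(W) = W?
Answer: -1013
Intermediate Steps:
B(L) = -20 + 5*L (B(L) = 5*(L - 4) = 5*(-4 + L) = -20 + 5*L)
g(t) = 2
g(-176) - B(207) = 2 - (-20 + 5*207) = 2 - (-20 + 1035) = 2 - 1*1015 = 2 - 1015 = -1013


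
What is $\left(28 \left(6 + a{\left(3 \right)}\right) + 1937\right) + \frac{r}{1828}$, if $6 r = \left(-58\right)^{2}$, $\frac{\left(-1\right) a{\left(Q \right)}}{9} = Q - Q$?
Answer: $\frac{5772751}{2742} \approx 2105.3$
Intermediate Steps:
$a{\left(Q \right)} = 0$ ($a{\left(Q \right)} = - 9 \left(Q - Q\right) = \left(-9\right) 0 = 0$)
$r = \frac{1682}{3}$ ($r = \frac{\left(-58\right)^{2}}{6} = \frac{1}{6} \cdot 3364 = \frac{1682}{3} \approx 560.67$)
$\left(28 \left(6 + a{\left(3 \right)}\right) + 1937\right) + \frac{r}{1828} = \left(28 \left(6 + 0\right) + 1937\right) + \frac{1682}{3 \cdot 1828} = \left(28 \cdot 6 + 1937\right) + \frac{1682}{3} \cdot \frac{1}{1828} = \left(168 + 1937\right) + \frac{841}{2742} = 2105 + \frac{841}{2742} = \frac{5772751}{2742}$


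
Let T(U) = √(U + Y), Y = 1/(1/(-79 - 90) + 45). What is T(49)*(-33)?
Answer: -33*√708626265/3802 ≈ -231.05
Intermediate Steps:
Y = 169/7604 (Y = 1/(1/(-169) + 45) = 1/(-1/169 + 45) = 1/(7604/169) = 169/7604 ≈ 0.022225)
T(U) = √(169/7604 + U) (T(U) = √(U + 169/7604) = √(169/7604 + U))
T(49)*(-33) = (√(321269 + 14455204*49)/3802)*(-33) = (√(321269 + 708304996)/3802)*(-33) = (√708626265/3802)*(-33) = -33*√708626265/3802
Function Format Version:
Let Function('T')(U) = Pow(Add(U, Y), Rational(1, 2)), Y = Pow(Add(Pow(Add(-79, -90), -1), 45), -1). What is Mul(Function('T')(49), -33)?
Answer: Mul(Rational(-33, 3802), Pow(708626265, Rational(1, 2))) ≈ -231.05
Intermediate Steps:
Y = Rational(169, 7604) (Y = Pow(Add(Pow(-169, -1), 45), -1) = Pow(Add(Rational(-1, 169), 45), -1) = Pow(Rational(7604, 169), -1) = Rational(169, 7604) ≈ 0.022225)
Function('T')(U) = Pow(Add(Rational(169, 7604), U), Rational(1, 2)) (Function('T')(U) = Pow(Add(U, Rational(169, 7604)), Rational(1, 2)) = Pow(Add(Rational(169, 7604), U), Rational(1, 2)))
Mul(Function('T')(49), -33) = Mul(Mul(Rational(1, 3802), Pow(Add(321269, Mul(14455204, 49)), Rational(1, 2))), -33) = Mul(Mul(Rational(1, 3802), Pow(Add(321269, 708304996), Rational(1, 2))), -33) = Mul(Mul(Rational(1, 3802), Pow(708626265, Rational(1, 2))), -33) = Mul(Rational(-33, 3802), Pow(708626265, Rational(1, 2)))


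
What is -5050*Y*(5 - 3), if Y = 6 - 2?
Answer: -40400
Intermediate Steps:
Y = 4
-5050*Y*(5 - 3) = -20200*(5 - 3) = -20200*2 = -5050*8 = -40400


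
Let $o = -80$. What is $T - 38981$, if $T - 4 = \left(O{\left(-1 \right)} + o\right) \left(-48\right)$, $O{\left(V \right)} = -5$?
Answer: $-34897$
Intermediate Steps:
$T = 4084$ ($T = 4 + \left(-5 - 80\right) \left(-48\right) = 4 - -4080 = 4 + 4080 = 4084$)
$T - 38981 = 4084 - 38981 = -34897$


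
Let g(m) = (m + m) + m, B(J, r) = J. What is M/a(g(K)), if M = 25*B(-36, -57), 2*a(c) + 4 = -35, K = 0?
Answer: 600/13 ≈ 46.154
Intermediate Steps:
g(m) = 3*m (g(m) = 2*m + m = 3*m)
a(c) = -39/2 (a(c) = -2 + (½)*(-35) = -2 - 35/2 = -39/2)
M = -900 (M = 25*(-36) = -900)
M/a(g(K)) = -900/(-39/2) = -900*(-2/39) = 600/13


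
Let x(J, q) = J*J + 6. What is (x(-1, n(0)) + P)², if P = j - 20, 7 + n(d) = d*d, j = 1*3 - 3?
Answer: 169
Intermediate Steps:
j = 0 (j = 3 - 3 = 0)
n(d) = -7 + d² (n(d) = -7 + d*d = -7 + d²)
x(J, q) = 6 + J² (x(J, q) = J² + 6 = 6 + J²)
P = -20 (P = 0 - 20 = -20)
(x(-1, n(0)) + P)² = ((6 + (-1)²) - 20)² = ((6 + 1) - 20)² = (7 - 20)² = (-13)² = 169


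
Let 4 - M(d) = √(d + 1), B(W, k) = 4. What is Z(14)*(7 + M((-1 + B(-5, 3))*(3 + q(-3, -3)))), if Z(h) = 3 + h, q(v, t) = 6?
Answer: 187 - 34*√7 ≈ 97.044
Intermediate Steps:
M(d) = 4 - √(1 + d) (M(d) = 4 - √(d + 1) = 4 - √(1 + d))
Z(14)*(7 + M((-1 + B(-5, 3))*(3 + q(-3, -3)))) = (3 + 14)*(7 + (4 - √(1 + (-1 + 4)*(3 + 6)))) = 17*(7 + (4 - √(1 + 3*9))) = 17*(7 + (4 - √(1 + 27))) = 17*(7 + (4 - √28)) = 17*(7 + (4 - 2*√7)) = 17*(11 - 2*√7) = 187 - 34*√7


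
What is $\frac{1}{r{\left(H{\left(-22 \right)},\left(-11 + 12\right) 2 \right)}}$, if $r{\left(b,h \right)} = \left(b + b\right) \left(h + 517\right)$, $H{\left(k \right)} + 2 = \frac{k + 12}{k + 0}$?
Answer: $- \frac{11}{17646} \approx -0.00062337$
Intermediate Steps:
$H{\left(k \right)} = -2 + \frac{12 + k}{k}$ ($H{\left(k \right)} = -2 + \frac{k + 12}{k + 0} = -2 + \frac{12 + k}{k}$)
$r{\left(b,h \right)} = 2 b \left(517 + h\right)$
$\frac{1}{r{\left(H{\left(-22 \right)},\left(-11 + 12\right) 2 \right)}} = \frac{1}{2 \frac{12 - -22}{-22} \left(517 + \left(-11 + 12\right) 2\right)} = \frac{1}{2 \left(- \frac{12 + 22}{22}\right) \left(517 + 1 \cdot 2\right)} = \frac{1}{2 \left(\left(- \frac{1}{22}\right) 34\right) \left(517 + 2\right)} = \frac{1}{2 \left(- \frac{17}{11}\right) 519} = \frac{1}{- \frac{17646}{11}} = - \frac{11}{17646}$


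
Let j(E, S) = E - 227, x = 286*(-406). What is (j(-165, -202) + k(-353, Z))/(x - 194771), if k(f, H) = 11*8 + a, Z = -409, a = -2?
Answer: 34/34543 ≈ 0.00098428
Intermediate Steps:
x = -116116
k(f, H) = 86 (k(f, H) = 11*8 - 2 = 88 - 2 = 86)
j(E, S) = -227 + E
(j(-165, -202) + k(-353, Z))/(x - 194771) = ((-227 - 165) + 86)/(-116116 - 194771) = (-392 + 86)/(-310887) = -306*(-1/310887) = 34/34543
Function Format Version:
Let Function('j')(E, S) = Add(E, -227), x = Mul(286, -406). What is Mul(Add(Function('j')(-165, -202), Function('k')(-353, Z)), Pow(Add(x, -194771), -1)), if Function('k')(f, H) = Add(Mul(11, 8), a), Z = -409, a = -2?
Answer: Rational(34, 34543) ≈ 0.00098428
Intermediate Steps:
x = -116116
Function('k')(f, H) = 86 (Function('k')(f, H) = Add(Mul(11, 8), -2) = Add(88, -2) = 86)
Function('j')(E, S) = Add(-227, E)
Mul(Add(Function('j')(-165, -202), Function('k')(-353, Z)), Pow(Add(x, -194771), -1)) = Mul(Add(Add(-227, -165), 86), Pow(Add(-116116, -194771), -1)) = Mul(Add(-392, 86), Pow(-310887, -1)) = Mul(-306, Rational(-1, 310887)) = Rational(34, 34543)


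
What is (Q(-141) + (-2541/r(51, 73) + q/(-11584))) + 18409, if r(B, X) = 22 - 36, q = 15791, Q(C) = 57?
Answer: 215996849/11584 ≈ 18646.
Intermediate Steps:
r(B, X) = -14
(Q(-141) + (-2541/r(51, 73) + q/(-11584))) + 18409 = (57 + (-2541/(-14) + 15791/(-11584))) + 18409 = (57 + (-2541*(-1/14) + 15791*(-1/11584))) + 18409 = (57 + (363/2 - 15791/11584)) + 18409 = (57 + 2086705/11584) + 18409 = 2746993/11584 + 18409 = 215996849/11584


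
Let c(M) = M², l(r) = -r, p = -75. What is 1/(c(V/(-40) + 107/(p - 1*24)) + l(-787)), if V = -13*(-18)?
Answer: 3920400/3273675529 ≈ 0.0011976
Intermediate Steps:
V = 234
1/(c(V/(-40) + 107/(p - 1*24)) + l(-787)) = 1/((234/(-40) + 107/(-75 - 1*24))² - 1*(-787)) = 1/((234*(-1/40) + 107/(-75 - 24))² + 787) = 1/((-117/20 + 107/(-99))² + 787) = 1/((-117/20 + 107*(-1/99))² + 787) = 1/((-117/20 - 107/99)² + 787) = 1/((-13723/1980)² + 787) = 1/(188320729/3920400 + 787) = 1/(3273675529/3920400) = 3920400/3273675529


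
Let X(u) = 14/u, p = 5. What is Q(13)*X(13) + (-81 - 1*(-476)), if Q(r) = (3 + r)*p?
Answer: 6255/13 ≈ 481.15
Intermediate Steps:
Q(r) = 15 + 5*r (Q(r) = (3 + r)*5 = 15 + 5*r)
Q(13)*X(13) + (-81 - 1*(-476)) = (15 + 5*13)*(14/13) + (-81 - 1*(-476)) = (15 + 65)*(14*(1/13)) + (-81 + 476) = 80*(14/13) + 395 = 1120/13 + 395 = 6255/13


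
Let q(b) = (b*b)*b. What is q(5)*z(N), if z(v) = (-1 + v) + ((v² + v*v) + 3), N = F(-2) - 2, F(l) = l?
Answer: 3750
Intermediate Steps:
q(b) = b³ (q(b) = b²*b = b³)
N = -4 (N = -2 - 2 = -4)
z(v) = 2 + v + 2*v² (z(v) = (-1 + v) + ((v² + v²) + 3) = (-1 + v) + (2*v² + 3) = (-1 + v) + (3 + 2*v²) = 2 + v + 2*v²)
q(5)*z(N) = 5³*(2 - 4 + 2*(-4)²) = 125*(2 - 4 + 2*16) = 125*(2 - 4 + 32) = 125*30 = 3750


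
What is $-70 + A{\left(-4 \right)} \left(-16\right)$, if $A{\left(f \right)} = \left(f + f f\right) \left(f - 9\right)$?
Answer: $2426$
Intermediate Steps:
$A{\left(f \right)} = \left(-9 + f\right) \left(f + f^{2}\right)$ ($A{\left(f \right)} = \left(f + f^{2}\right) \left(-9 + f\right) = \left(-9 + f\right) \left(f + f^{2}\right)$)
$-70 + A{\left(-4 \right)} \left(-16\right) = -70 + - 4 \left(-9 + \left(-4\right)^{2} - -32\right) \left(-16\right) = -70 + - 4 \left(-9 + 16 + 32\right) \left(-16\right) = -70 + \left(-4\right) 39 \left(-16\right) = -70 - -2496 = -70 + 2496 = 2426$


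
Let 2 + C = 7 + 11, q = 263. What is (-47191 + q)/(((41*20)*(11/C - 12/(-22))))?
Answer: -294976/6355 ≈ -46.416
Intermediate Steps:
C = 16 (C = -2 + (7 + 11) = -2 + 18 = 16)
(-47191 + q)/(((41*20)*(11/C - 12/(-22)))) = (-47191 + 263)/(((41*20)*(11/16 - 12/(-22)))) = -46928*1/(820*(11*(1/16) - 12*(-1/22))) = -46928*1/(820*(11/16 + 6/11)) = -46928/(820*(217/176)) = -46928/44485/44 = -46928*44/44485 = -294976/6355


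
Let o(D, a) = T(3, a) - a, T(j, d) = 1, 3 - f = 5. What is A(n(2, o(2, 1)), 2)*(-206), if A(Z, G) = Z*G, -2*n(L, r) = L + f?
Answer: 0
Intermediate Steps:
f = -2 (f = 3 - 1*5 = 3 - 5 = -2)
o(D, a) = 1 - a
n(L, r) = 1 - L/2 (n(L, r) = -(L - 2)/2 = -(-2 + L)/2 = 1 - L/2)
A(Z, G) = G*Z
A(n(2, o(2, 1)), 2)*(-206) = (2*(1 - 1/2*2))*(-206) = (2*(1 - 1))*(-206) = (2*0)*(-206) = 0*(-206) = 0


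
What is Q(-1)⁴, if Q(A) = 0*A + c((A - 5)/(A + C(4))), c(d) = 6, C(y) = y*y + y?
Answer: 1296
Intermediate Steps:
C(y) = y + y² (C(y) = y² + y = y + y²)
Q(A) = 6 (Q(A) = 0*A + 6 = 0 + 6 = 6)
Q(-1)⁴ = 6⁴ = 1296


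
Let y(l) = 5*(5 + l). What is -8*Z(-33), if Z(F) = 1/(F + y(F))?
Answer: 8/173 ≈ 0.046243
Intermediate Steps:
y(l) = 25 + 5*l
Z(F) = 1/(25 + 6*F) (Z(F) = 1/(F + (25 + 5*F)) = 1/(25 + 6*F))
-8*Z(-33) = -8/(25 + 6*(-33)) = -8/(25 - 198) = -8/(-173) = -8*(-1/173) = 8/173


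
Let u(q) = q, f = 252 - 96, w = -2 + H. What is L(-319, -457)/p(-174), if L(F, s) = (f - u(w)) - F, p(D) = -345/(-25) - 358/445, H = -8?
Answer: 215825/5783 ≈ 37.321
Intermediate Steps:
w = -10 (w = -2 - 8 = -10)
p(D) = 5783/445 (p(D) = -345*(-1/25) - 358*1/445 = 69/5 - 358/445 = 5783/445)
f = 156
L(F, s) = 166 - F (L(F, s) = (156 - 1*(-10)) - F = (156 + 10) - F = 166 - F)
L(-319, -457)/p(-174) = (166 - 1*(-319))/(5783/445) = (166 + 319)*(445/5783) = 485*(445/5783) = 215825/5783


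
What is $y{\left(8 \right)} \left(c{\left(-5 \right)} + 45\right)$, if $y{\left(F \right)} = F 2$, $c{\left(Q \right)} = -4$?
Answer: $656$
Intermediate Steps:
$y{\left(F \right)} = 2 F$
$y{\left(8 \right)} \left(c{\left(-5 \right)} + 45\right) = 2 \cdot 8 \left(-4 + 45\right) = 16 \cdot 41 = 656$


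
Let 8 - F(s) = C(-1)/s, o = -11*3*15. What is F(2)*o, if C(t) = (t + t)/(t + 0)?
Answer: -3465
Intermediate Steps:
C(t) = 2 (C(t) = (2*t)/t = 2)
o = -495 (o = -33*15 = -495)
F(s) = 8 - 2/s
F(2)*o = (8 - 2/2)*(-495) = (8 - 2*1/2)*(-495) = (8 - 1)*(-495) = 7*(-495) = -3465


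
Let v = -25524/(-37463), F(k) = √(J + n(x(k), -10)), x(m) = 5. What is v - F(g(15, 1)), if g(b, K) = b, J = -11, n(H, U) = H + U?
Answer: 25524/37463 - 4*I ≈ 0.68131 - 4.0*I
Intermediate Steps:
F(k) = 4*I (F(k) = √(-11 + (5 - 10)) = √(-11 - 5) = √(-16) = 4*I)
v = 25524/37463 (v = -25524*(-1/37463) = 25524/37463 ≈ 0.68131)
v - F(g(15, 1)) = 25524/37463 - 4*I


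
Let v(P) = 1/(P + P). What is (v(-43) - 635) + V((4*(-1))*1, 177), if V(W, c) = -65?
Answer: -60201/86 ≈ -700.01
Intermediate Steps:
v(P) = 1/(2*P)
(v(-43) - 635) + V((4*(-1))*1, 177) = ((1/2)/(-43) - 635) - 65 = ((1/2)*(-1/43) - 635) - 65 = (-1/86 - 635) - 65 = -54611/86 - 65 = -60201/86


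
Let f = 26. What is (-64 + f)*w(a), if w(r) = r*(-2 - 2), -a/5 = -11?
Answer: 8360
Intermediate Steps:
a = 55 (a = -5*(-11) = 55)
w(r) = -4*r (w(r) = r*(-4) = -4*r)
(-64 + f)*w(a) = (-64 + 26)*(-4*55) = -38*(-220) = 8360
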